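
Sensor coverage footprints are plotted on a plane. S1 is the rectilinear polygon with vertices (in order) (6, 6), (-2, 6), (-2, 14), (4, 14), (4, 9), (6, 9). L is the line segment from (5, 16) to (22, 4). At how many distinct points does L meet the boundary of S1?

0

The segment lies entirely outside S1 and never meets its boundary.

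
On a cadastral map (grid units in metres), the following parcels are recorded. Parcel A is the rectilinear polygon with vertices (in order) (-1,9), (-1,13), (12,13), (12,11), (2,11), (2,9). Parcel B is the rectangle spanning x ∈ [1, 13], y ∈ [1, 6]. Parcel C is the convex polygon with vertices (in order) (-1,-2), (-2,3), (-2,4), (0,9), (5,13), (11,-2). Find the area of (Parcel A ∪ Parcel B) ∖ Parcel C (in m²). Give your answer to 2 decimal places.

48.10

|Parcel A ∪ Parcel B| = 92.
|(Parcel A ∪ Parcel B) ∩ Parcel C| = 43.9.
|(Parcel A ∪ Parcel B) ∖ Parcel C| = 92 − 43.9 = 48.10.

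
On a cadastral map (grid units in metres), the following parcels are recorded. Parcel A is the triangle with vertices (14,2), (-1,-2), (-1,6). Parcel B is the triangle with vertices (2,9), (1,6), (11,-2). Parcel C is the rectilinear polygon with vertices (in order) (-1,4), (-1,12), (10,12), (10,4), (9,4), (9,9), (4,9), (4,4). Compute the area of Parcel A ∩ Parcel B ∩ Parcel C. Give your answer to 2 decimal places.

The intersection is the polygon with vertices (2,5.2), (4,4.667), (4,4), (3.5,4).
By the shoelace formula its area is 0.97.

0.97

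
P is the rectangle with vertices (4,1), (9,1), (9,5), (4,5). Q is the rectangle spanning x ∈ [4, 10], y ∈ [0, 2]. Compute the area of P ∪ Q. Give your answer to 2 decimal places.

By inclusion–exclusion:
Individual areas: |P| = 20, |Q| = 12.
|P∩Q|: x∈[4,9], y∈[1,2] → 5·1 = 5.
|P ∪ Q| = 32 − 5 = 27.00.

27.00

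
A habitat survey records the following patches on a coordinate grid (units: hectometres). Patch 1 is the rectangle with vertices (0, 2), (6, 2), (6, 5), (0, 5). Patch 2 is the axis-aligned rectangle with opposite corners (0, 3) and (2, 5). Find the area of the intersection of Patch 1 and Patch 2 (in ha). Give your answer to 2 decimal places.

|Patch 1∩Patch 2|: x∈[0,2], y∈[3,5] → 2·2 = 4.

4.00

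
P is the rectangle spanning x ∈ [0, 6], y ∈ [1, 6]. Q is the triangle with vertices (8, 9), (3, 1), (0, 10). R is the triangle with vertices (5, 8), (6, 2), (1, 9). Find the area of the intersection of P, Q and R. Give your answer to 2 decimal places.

2.92

The intersection is the polygon with vertices (4.733,3.773), (3.143,6), (5.333,6), (5.5,5).
By the shoelace formula its area is 2.92.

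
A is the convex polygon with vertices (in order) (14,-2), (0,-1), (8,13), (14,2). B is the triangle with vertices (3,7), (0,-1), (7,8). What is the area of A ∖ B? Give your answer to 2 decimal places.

|A| = 114, |A∩B| = 7.8542.
|A ∖ B| = |A| − |A∩B| = 114 − 7.8542 = 106.15.

106.15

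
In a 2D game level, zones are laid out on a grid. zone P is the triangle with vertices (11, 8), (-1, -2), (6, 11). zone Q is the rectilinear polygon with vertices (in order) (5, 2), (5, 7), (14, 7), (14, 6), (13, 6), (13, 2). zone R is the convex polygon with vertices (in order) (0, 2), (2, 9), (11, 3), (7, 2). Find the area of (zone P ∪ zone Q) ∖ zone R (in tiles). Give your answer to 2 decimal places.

|zone P ∪ zone Q| = 74.4.
|(zone P ∪ zone Q) ∩ zone R| = 28.2266.
|(zone P ∪ zone Q) ∖ zone R| = 74.4 − 28.2266 = 46.17.

46.17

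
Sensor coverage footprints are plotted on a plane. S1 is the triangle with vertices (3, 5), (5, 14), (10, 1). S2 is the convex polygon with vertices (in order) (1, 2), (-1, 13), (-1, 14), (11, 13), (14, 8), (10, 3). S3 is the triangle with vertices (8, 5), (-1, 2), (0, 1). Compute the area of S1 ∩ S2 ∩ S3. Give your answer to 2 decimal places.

0.70

The intersection is the polygon with vertices (4.842,3.947), (8,5), (5.333,3.667).
By the shoelace formula its area is 0.70.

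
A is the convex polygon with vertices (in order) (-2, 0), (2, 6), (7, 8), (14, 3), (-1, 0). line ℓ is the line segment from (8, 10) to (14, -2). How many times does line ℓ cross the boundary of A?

2

The segment meets the boundary at (11.727,2.545), (10.111,5.778).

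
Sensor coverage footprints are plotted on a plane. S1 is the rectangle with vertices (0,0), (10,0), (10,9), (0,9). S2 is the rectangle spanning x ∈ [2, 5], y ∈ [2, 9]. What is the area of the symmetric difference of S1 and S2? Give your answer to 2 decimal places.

|S1∩S2|: x∈[2,5], y∈[2,9] → 3·7 = 21.
|S1 △ S2| = |S1| + |S2| − 2·|S1∩S2| = 90 + 21 − 42 = 69.00.

69.00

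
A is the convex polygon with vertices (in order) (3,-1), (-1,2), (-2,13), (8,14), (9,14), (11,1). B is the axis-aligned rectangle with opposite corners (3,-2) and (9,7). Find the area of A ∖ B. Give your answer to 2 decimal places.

111.00

|A| = 154.5, |A∩B| = 43.5.
|A ∖ B| = |A| − |A∩B| = 154.5 − 43.5 = 111.00.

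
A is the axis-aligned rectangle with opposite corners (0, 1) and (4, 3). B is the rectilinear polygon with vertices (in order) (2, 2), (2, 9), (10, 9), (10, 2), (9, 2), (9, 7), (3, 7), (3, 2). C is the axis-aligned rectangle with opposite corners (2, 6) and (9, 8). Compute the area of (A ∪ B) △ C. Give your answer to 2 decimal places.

31.00

|A ∪ B| = 33.
|(A ∪ B) ∩ C| = 8.
|(A ∪ B) △ C| = 33 + 14 − 16 = 31.00.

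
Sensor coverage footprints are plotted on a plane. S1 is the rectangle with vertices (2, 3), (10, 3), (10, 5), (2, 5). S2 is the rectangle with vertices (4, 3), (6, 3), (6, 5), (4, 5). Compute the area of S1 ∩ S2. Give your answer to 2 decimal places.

|S1∩S2|: x∈[4,6], y∈[3,5] → 2·2 = 4.

4.00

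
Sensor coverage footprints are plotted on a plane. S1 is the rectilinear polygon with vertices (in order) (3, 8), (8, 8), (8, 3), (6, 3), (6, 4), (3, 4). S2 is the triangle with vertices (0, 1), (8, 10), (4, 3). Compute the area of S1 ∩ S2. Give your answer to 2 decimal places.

The intersection is the polygon with vertices (6.857,8), (4.571,4), (3,4), (3,4.375), (6.222,8).
By the shoelace formula its area is 5.02.

5.02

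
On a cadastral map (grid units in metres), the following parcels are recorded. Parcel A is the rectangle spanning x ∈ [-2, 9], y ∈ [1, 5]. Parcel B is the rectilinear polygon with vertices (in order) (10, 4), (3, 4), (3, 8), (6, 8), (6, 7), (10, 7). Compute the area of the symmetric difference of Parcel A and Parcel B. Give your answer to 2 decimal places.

|Parcel A| = 44, |Parcel B| = 24, |Parcel A∩Parcel B| = 6.
|Parcel A △ Parcel B| = |Parcel A| + |Parcel B| − 2·|Parcel A∩Parcel B| = 44 + 24 − 12 = 56.00.

56.00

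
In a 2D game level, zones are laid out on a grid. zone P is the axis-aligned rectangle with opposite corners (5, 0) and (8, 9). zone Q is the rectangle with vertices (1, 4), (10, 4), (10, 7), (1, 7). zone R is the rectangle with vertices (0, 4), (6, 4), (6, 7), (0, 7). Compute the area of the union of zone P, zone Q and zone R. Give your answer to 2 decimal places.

By inclusion–exclusion:
Individual areas: |zone P| = 27, |zone Q| = 27, |zone R| = 18.
|zone P∩zone Q|: x∈[5,8], y∈[4,7] → 3·3 = 9.
|zone P∩zone R|: x∈[5,6], y∈[4,7] → 1·3 = 3.
|zone Q∩zone R|: x∈[1,6], y∈[4,7] → 5·3 = 15.
|zone P∩zone Q∩zone R| = 3.
|zone P ∪ zone Q ∪ zone R| = 72 − 27 + 3 = 48.00.

48.00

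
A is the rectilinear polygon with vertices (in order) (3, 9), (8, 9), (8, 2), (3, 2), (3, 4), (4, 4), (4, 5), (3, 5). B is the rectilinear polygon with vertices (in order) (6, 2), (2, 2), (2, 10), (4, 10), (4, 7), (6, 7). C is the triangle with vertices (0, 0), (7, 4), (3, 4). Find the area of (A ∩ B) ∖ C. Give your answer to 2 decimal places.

|A ∩ B| = 16.
|(A ∩ B) ∩ C| = 4.2143.
|(A ∩ B) ∖ C| = 16 − 4.2143 = 11.79.

11.79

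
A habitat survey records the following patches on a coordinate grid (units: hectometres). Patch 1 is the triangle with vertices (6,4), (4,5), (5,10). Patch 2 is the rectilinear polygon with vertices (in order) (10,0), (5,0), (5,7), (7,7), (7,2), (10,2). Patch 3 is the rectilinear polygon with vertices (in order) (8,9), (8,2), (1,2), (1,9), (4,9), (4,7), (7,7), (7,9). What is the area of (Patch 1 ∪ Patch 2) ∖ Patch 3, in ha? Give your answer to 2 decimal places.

11.65

|Patch 1 ∪ Patch 2| = 23.5.
|(Patch 1 ∪ Patch 2) ∩ Patch 3| = 11.85.
|(Patch 1 ∪ Patch 2) ∖ Patch 3| = 23.5 − 11.85 = 11.65.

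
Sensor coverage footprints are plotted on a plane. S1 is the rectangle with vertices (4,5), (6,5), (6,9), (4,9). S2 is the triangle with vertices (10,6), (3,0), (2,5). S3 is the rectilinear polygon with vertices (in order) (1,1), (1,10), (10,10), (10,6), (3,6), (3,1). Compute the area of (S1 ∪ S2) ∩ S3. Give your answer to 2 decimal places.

|S1 ∪ S2| = 27.75.
|(S1 ∪ S2) ∩ S3| = 8.46.

8.46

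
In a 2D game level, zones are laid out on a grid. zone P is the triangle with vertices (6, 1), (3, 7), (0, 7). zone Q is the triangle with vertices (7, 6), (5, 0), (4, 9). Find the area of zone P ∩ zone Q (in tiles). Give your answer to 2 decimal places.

0.79

The intersection is the polygon with vertices (5.6,1.8), (5.5,1.5), (4.75,2.25), (4.571,3.857).
By the shoelace formula its area is 0.79.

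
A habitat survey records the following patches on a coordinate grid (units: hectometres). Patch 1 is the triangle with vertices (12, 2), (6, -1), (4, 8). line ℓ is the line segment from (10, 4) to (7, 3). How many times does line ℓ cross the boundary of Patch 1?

The segment meets the boundary at (9.538,3.846).

1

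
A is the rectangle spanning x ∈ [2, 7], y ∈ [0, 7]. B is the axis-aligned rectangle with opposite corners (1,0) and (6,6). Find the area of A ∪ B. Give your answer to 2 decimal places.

41.00

By inclusion–exclusion:
Individual areas: |A| = 35, |B| = 30.
|A∩B|: x∈[2,6], y∈[0,6] → 4·6 = 24.
|A ∪ B| = 65 − 24 = 41.00.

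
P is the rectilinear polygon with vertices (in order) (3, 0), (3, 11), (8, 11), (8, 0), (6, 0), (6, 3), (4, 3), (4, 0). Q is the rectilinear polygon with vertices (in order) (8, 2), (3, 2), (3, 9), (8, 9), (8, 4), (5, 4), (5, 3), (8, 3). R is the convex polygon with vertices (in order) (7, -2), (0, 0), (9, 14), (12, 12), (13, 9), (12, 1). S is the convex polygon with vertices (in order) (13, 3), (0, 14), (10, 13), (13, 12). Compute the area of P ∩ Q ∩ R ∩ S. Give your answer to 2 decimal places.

1.85

The intersection is the polygon with vertices (8,9), (8,7.231), (5.909,9).
By the shoelace formula its area is 1.85.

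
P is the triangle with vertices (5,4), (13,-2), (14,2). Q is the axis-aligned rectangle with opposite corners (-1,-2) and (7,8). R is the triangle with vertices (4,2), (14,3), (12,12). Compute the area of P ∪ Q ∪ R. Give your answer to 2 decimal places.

By inclusion–exclusion:
Individual areas: |P| = 19, |Q| = 80, |R| = 46.
|P∩Q| = 1.0556.
|P∩R| = 3.4278.
|Q∩R| = 5.175.
|P∩Q∩R| = 1.0051.
|P ∪ Q ∪ R| = 145 − 9.6583 + 1.0051 = 136.35.

136.35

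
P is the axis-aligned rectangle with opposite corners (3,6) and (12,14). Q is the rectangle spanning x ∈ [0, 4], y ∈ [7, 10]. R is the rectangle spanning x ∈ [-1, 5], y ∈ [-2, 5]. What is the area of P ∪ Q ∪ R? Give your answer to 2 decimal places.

123.00

By inclusion–exclusion:
Individual areas: |P| = 72, |Q| = 12, |R| = 42.
|P∩Q|: x∈[3,4], y∈[7,10] → 1·3 = 3.
|P∩R| = 0 (no overlap).
|Q∩R| = 0 (no overlap).
|P∩Q∩R| = 0.
|P ∪ Q ∪ R| = 126 − 3 + 0 = 123.00.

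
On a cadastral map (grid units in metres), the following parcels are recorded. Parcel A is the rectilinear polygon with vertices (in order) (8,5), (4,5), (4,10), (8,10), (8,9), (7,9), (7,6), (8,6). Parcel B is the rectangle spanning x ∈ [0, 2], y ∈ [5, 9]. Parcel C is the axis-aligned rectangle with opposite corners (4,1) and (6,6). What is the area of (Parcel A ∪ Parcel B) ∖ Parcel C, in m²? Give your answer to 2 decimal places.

23.00

|Parcel A ∪ Parcel B| = 25.
|(Parcel A ∪ Parcel B) ∩ Parcel C| = 2.
|(Parcel A ∪ Parcel B) ∖ Parcel C| = 25 − 2 = 23.00.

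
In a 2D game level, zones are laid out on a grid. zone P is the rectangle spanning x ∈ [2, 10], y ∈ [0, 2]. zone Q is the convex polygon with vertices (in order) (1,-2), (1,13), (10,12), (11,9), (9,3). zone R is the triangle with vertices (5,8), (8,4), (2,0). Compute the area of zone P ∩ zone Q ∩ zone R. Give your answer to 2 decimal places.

The intersection is the polygon with vertices (5,2), (2,0), (2.75,2).
By the shoelace formula its area is 2.25.

2.25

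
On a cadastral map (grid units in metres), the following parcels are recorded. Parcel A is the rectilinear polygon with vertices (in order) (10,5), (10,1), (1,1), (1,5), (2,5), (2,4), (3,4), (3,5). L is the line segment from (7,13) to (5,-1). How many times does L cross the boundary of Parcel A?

The segment meets the boundary at (5.286,1), (5.857,5).

2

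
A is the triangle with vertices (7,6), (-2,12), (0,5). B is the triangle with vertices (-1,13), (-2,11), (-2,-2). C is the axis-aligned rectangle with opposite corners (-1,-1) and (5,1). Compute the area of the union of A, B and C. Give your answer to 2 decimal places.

43.14

By inclusion–exclusion:
Individual areas: |A| = 25.5, |B| = 6.5, |C| = 12.
|A∩B| = 0.8614.
|A∩C| = 0.
|B∩C| = 0.
|A∩B∩C| = 0.
|A ∪ B ∪ C| = 44 − 0.8614 + 0 = 43.14.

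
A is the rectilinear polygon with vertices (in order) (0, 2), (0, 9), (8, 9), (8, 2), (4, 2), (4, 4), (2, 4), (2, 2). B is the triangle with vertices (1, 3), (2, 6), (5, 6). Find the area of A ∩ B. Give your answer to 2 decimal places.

4.46

The intersection is the polygon with vertices (2,4), (2,3.75), (1,3), (2,6), (5,6), (2.333,4).
By the shoelace formula its area is 4.46.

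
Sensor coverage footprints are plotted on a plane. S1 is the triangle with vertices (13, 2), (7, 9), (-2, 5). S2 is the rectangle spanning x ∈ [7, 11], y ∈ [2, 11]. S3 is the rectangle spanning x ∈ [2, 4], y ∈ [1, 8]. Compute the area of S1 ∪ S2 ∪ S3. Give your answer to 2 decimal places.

By inclusion–exclusion:
Individual areas: |S1| = 43.5, |S2| = 36, |S3| = 14.
|S1∩S2| = 15.4667.
|S1∩S3| = 6.4444.
|S2∩S3| = 0 (no overlap).
|S1∩S2∩S3| = 0.
|S1 ∪ S2 ∪ S3| = 93.5 − 21.9111 + 0 = 71.59.

71.59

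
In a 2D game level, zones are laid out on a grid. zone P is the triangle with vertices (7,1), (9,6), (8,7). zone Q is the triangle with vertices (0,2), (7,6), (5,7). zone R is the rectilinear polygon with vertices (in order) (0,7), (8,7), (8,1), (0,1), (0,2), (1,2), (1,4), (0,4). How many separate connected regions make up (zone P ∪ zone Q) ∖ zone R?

2

(zone P ∪ zone Q) ∖ zone R splits into 2 disjoint pieces (area 1.75, area 0.2143).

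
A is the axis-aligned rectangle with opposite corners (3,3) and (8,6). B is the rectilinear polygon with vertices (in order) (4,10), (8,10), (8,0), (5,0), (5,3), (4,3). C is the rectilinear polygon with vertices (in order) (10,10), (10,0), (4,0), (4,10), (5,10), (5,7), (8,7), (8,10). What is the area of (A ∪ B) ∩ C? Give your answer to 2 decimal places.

28.00

|A ∪ B| = 40.
|(A ∪ B) ∩ C| = 28.00.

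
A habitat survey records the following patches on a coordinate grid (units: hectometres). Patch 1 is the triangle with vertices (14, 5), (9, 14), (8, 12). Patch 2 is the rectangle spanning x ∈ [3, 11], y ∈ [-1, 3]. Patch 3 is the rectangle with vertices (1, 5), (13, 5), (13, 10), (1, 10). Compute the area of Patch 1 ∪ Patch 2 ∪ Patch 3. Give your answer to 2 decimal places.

By inclusion–exclusion:
Individual areas: |Patch 1| = 9.5, |Patch 2| = 32, |Patch 3| = 60.
|Patch 1∩Patch 2| = 0.
|Patch 1∩Patch 3| = 3.4532.
|Patch 2∩Patch 3| = 0 (no overlap).
|Patch 1∩Patch 2∩Patch 3| = 0.
|Patch 1 ∪ Patch 2 ∪ Patch 3| = 101.5 − 3.4532 + 0 = 98.05.

98.05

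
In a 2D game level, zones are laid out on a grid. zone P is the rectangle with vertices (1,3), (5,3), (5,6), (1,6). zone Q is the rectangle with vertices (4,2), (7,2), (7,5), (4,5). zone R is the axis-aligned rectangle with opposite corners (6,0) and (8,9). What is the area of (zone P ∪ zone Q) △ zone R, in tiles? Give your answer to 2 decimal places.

|zone P ∪ zone Q| = 19.
|(zone P ∪ zone Q) ∩ zone R| = 3.
|(zone P ∪ zone Q) △ zone R| = 19 + 18 − 6 = 31.00.

31.00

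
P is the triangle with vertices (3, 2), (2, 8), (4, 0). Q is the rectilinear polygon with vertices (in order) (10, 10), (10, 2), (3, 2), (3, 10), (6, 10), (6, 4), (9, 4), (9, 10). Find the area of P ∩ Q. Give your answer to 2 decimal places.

The intersection is the polygon with vertices (3.5,2), (3,2), (3,4).
By the shoelace formula its area is 0.50.

0.50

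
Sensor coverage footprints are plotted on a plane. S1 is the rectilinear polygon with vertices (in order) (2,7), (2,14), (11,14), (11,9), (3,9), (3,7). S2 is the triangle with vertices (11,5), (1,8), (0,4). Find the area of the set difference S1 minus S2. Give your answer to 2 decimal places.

|S1| = 47, |S1∩S2| = 0.55.
|S1 ∖ S2| = |S1| − |S1∩S2| = 47 − 0.55 = 46.45.

46.45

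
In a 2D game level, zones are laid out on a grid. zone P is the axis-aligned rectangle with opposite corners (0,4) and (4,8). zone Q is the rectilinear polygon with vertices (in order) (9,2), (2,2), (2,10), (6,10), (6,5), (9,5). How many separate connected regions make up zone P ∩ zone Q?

1

zone P ∩ zone Q is a single connected region.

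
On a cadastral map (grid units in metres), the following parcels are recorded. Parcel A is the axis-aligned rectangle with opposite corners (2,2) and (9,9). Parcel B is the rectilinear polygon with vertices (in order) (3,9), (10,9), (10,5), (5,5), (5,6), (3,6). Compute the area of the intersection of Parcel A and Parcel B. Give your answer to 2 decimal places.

22.00

The intersection is the polygon with vertices (9,5), (5,5), (5,6), (3,6), (3,9), (9,9).
By the shoelace formula its area is 22.00.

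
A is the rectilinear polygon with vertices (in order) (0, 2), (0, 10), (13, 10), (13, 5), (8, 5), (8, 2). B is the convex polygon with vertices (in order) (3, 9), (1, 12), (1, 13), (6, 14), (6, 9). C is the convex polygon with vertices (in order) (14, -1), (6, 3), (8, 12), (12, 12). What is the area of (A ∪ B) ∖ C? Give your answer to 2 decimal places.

|A ∪ B| = 105.1667.
|(A ∪ B) ∩ C| = 32.9979.
|(A ∪ B) ∖ C| = 105.1667 − 32.9979 = 72.17.

72.17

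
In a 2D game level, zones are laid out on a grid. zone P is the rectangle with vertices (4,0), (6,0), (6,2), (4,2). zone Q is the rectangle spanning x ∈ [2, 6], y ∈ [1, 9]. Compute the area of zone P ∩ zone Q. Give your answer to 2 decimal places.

|zone P∩zone Q|: x∈[4,6], y∈[1,2] → 2·1 = 2.

2.00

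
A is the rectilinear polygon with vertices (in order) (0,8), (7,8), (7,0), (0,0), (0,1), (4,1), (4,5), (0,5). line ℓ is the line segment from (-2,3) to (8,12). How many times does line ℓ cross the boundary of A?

The segment meets the boundary at (3.556,8), (0.222,5).

2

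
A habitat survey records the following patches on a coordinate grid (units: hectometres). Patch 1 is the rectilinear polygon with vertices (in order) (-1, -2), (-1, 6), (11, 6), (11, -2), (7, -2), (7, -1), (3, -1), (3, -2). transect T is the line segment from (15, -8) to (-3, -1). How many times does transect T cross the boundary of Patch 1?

The segment meets the boundary at (-1,-1.778), (-0.429,-2).

2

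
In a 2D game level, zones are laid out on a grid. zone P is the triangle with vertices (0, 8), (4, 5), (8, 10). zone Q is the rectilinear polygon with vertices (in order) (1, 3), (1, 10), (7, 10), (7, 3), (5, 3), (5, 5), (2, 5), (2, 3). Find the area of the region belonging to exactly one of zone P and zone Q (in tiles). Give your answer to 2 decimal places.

|zone P| = 16, |zone Q| = 36, |zone P∩zone Q| = 15.
|zone P △ zone Q| = |zone P| + |zone Q| − 2·|zone P∩zone Q| = 16 + 36 − 30 = 22.00.

22.00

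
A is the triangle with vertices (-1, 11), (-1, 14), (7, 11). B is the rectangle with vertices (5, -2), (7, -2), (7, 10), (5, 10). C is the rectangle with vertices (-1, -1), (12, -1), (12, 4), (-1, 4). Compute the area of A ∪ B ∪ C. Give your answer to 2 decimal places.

By inclusion–exclusion:
Individual areas: |A| = 12, |B| = 24, |C| = 65.
|A∩B| = 0.
|A∩C| = 0.
|B∩C|: x∈[5,7], y∈[-1,4] → 2·5 = 10.
|A∩B∩C| = 0.
|A ∪ B ∪ C| = 101 − 10 + 0 = 91.00.

91.00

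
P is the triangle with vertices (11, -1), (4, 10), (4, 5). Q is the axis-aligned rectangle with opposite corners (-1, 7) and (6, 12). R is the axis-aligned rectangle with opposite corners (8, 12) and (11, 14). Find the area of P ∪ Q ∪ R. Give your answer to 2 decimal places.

By inclusion–exclusion:
Individual areas: |P| = 17.5, |Q| = 35, |R| = 6.
|P∩Q| = 2.8636.
|P∩R| = 0.
|Q∩R| = 0 (no overlap).
|P∩Q∩R| = 0.
|P ∪ Q ∪ R| = 58.5 − 2.8636 + 0 = 55.64.

55.64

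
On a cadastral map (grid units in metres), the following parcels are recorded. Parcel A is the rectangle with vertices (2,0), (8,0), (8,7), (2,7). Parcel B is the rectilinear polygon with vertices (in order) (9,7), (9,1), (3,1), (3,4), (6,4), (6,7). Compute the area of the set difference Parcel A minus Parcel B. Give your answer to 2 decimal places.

21.00

|Parcel A| = 42, |Parcel A∩Parcel B| = 21.
|Parcel A ∖ Parcel B| = |Parcel A| − |Parcel A∩Parcel B| = 42 − 21 = 21.00.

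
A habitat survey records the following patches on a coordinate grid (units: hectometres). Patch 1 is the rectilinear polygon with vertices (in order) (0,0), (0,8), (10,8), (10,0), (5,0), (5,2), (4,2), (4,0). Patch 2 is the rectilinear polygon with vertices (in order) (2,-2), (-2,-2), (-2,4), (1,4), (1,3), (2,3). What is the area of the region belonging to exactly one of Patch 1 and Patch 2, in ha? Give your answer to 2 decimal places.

87.00

|Patch 1| = 78, |Patch 2| = 23, |Patch 1∩Patch 2| = 7.
|Patch 1 △ Patch 2| = |Patch 1| + |Patch 2| − 2·|Patch 1∩Patch 2| = 78 + 23 − 14 = 87.00.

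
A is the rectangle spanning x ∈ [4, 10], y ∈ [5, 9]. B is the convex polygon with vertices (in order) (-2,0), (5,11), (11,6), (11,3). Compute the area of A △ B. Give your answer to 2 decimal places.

51.63

|A| = 24, |B| = 70, |A∩B| = 21.1833.
|A △ B| = |A| + |B| − 2·|A∩B| = 24 + 70 − 42.3667 = 51.63.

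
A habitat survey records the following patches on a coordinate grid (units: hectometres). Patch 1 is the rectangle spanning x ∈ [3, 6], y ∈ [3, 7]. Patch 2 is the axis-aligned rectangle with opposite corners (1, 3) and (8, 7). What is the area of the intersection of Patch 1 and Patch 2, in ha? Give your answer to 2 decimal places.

|Patch 1∩Patch 2|: x∈[3,6], y∈[3,7] → 3·4 = 12.

12.00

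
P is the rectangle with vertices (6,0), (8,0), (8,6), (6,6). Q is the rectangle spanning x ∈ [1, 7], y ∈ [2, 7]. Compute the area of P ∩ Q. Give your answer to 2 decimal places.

4.00

|P∩Q|: x∈[6,7], y∈[2,6] → 1·4 = 4.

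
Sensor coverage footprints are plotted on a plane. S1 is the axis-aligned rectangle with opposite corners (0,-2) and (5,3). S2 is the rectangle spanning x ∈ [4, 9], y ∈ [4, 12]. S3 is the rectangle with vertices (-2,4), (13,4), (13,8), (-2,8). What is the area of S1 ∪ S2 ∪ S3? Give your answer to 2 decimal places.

By inclusion–exclusion:
Individual areas: |S1| = 25, |S2| = 40, |S3| = 60.
|S1∩S2| = 0 (no overlap).
|S1∩S3| = 0 (no overlap).
|S2∩S3|: x∈[4,9], y∈[4,8] → 5·4 = 20.
|S1∩S2∩S3| = 0.
|S1 ∪ S2 ∪ S3| = 125 − 20 + 0 = 105.00.

105.00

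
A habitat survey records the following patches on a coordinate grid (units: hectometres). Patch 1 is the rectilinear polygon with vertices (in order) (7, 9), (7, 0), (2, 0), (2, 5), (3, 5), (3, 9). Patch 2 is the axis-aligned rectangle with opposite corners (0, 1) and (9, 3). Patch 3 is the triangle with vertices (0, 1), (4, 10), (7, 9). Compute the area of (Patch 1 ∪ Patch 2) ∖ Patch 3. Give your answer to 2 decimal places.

38.20

|Patch 1 ∪ Patch 2| = 49.
|(Patch 1 ∪ Patch 2) ∩ Patch 3| = 10.7996.
|(Patch 1 ∪ Patch 2) ∖ Patch 3| = 49 − 10.7996 = 38.20.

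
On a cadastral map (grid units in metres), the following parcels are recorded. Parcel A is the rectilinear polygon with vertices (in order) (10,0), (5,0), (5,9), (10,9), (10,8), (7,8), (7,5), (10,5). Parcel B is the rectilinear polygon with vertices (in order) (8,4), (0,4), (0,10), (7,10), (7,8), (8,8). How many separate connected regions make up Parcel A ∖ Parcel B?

2

Parcel A ∖ Parcel B splits into 2 disjoint pieces (area 22, area 3).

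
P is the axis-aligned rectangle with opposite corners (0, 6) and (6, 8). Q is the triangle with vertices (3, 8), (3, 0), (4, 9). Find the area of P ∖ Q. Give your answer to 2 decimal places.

10.44

|P| = 12, |P∩Q| = 1.5556.
|P ∖ Q| = |P| − |P∩Q| = 12 − 1.5556 = 10.44.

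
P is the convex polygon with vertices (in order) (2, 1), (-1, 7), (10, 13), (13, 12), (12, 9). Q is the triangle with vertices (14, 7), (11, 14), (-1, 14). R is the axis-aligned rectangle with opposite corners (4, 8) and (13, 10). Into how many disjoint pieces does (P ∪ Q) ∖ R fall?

3

(P ∪ Q) ∖ R splits into 3 disjoint pieces (area 44.4432, area 36.5831, area 1.2381).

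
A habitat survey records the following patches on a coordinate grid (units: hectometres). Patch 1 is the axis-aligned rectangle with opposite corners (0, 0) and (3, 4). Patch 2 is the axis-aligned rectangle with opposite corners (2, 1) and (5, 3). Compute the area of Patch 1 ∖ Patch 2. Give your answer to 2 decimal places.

10.00

|Patch 1∩Patch 2|: x∈[2,3], y∈[1,3] → 1·2 = 2.
|Patch 1| = 12.
|Patch 1 ∖ Patch 2| = |Patch 1| − |Patch 1∩Patch 2| = 12 − 2 = 10.00.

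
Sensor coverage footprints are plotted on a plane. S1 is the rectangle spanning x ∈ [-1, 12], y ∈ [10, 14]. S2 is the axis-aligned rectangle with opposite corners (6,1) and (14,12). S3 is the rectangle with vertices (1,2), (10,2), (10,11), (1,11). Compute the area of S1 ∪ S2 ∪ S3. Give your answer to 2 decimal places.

By inclusion–exclusion:
Individual areas: |S1| = 52, |S2| = 88, |S3| = 81.
|S1∩S2|: x∈[6,12], y∈[10,12] → 6·2 = 12.
|S1∩S3|: x∈[1,10], y∈[10,11] → 9·1 = 9.
|S2∩S3|: x∈[6,10], y∈[2,11] → 4·9 = 36.
|S1∩S2∩S3| = 4.
|S1 ∪ S2 ∪ S3| = 221 − 57 + 4 = 168.00.

168.00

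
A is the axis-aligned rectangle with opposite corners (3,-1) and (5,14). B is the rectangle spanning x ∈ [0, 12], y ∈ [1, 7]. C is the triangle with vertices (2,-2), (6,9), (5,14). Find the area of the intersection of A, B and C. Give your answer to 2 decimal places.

5.73

The intersection is the polygon with vertices (3,1), (3,3.333), (3.688,7), (5,7), (5,6.25), (3.091,1).
By the shoelace formula its area is 5.73.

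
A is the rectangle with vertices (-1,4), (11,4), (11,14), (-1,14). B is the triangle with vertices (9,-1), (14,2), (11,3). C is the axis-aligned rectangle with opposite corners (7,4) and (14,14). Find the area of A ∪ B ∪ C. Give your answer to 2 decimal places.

157.00

By inclusion–exclusion:
Individual areas: |A| = 120, |B| = 7, |C| = 70.
|A∩B| = 0.
|A∩C|: x∈[7,11], y∈[4,14] → 4·10 = 40.
|B∩C| = 0.
|A∩B∩C| = 0.
|A ∪ B ∪ C| = 197 − 40 + 0 = 157.00.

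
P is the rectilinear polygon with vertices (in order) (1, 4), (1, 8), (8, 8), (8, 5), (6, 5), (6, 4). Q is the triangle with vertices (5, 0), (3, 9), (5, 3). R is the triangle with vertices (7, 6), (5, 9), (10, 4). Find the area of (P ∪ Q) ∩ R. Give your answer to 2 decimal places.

1.67

The region (P ∪ Q) ∩ R is the polygon with vertices (6,8), (8,6), (8,5.333), (7,6), (5.667,8).
By the shoelace formula its area is 1.67.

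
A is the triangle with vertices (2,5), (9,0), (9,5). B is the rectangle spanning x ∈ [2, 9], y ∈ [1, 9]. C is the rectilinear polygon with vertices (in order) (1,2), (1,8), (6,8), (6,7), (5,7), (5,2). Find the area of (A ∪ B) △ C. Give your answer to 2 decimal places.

|A ∪ B| = 56.7.
|(A ∪ B) ∩ C| = 19.
|(A ∪ B) △ C| = 56.7 + 25 − 38 = 43.70.

43.70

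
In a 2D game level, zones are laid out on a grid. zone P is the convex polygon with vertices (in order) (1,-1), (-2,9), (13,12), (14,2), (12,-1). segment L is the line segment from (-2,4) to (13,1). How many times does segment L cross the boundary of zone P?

1

The segment meets the boundary at (-0.404,3.681).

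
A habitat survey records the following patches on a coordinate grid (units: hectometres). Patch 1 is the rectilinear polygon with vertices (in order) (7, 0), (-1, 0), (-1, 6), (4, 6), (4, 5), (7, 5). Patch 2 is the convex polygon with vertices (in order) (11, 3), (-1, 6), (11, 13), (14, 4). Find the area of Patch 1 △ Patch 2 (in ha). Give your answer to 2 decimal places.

|Patch 1| = 45, |Patch 2| = 75, |Patch 1∩Patch 2| = 5.
|Patch 1 △ Patch 2| = |Patch 1| + |Patch 2| − 2·|Patch 1∩Patch 2| = 45 + 75 − 10 = 110.00.

110.00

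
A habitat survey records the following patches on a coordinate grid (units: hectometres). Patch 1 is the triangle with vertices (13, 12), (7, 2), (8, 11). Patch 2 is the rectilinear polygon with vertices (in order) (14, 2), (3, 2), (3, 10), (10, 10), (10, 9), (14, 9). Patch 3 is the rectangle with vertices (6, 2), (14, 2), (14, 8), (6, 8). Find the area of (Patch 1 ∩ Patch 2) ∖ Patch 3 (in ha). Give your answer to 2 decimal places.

5.34

|Patch 1 ∩ Patch 2| = 14.1444.
|(Patch 1 ∩ Patch 2) ∩ Patch 3| = 8.8.
|(Patch 1 ∩ Patch 2) ∖ Patch 3| = 14.1444 − 8.8 = 5.34.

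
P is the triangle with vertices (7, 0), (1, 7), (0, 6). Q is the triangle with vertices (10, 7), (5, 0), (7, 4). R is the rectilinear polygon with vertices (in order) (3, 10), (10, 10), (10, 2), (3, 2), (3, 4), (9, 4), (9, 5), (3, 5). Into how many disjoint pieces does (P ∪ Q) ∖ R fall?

3

(P ∪ Q) ∖ R splits into 3 disjoint pieces (area 0.9834, area 4.2143, area 0.7143).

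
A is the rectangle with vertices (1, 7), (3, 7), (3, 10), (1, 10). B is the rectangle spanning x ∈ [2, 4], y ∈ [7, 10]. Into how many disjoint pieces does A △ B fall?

A △ B splits into 2 disjoint pieces (area 3, area 3).

2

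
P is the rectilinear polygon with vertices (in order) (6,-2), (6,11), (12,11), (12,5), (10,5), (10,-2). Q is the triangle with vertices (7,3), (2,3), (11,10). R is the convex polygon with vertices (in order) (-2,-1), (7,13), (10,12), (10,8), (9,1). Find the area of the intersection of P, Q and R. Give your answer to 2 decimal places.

10.79

The intersection is the polygon with vertices (10,9.222), (10,8.25), (7,3), (6,3), (6,6.111).
By the shoelace formula its area is 10.79.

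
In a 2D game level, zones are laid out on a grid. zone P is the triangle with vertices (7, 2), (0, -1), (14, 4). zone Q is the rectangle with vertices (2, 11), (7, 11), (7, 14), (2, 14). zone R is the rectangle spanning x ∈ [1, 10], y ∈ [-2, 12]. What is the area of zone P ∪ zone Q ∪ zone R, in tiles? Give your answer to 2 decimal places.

By inclusion–exclusion:
Individual areas: |zone P| = 3.5, |zone Q| = 15, |zone R| = 126.
|zone P∩zone Q| = 0.
|zone P∩zone R| = 2.8929.
|zone Q∩zone R|: x∈[2,7], y∈[11,12] → 5·1 = 5.
|zone P∩zone Q∩zone R| = 0.
|zone P ∪ zone Q ∪ zone R| = 144.5 − 7.8929 + 0 = 136.61.

136.61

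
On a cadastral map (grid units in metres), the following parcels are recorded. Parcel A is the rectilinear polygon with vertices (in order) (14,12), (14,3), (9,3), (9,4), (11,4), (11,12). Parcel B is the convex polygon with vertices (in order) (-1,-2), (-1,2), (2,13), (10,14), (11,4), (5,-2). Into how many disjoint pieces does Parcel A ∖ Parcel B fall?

Parcel A ∖ Parcel B is a single connected region.

1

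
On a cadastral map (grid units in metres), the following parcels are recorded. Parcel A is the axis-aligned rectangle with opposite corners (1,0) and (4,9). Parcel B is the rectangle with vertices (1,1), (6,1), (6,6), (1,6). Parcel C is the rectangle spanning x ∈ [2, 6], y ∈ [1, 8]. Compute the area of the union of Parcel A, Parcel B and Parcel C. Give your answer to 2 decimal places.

By inclusion–exclusion:
Individual areas: |Parcel A| = 27, |Parcel B| = 25, |Parcel C| = 28.
|Parcel A∩Parcel B|: x∈[1,4], y∈[1,6] → 3·5 = 15.
|Parcel A∩Parcel C|: x∈[2,4], y∈[1,8] → 2·7 = 14.
|Parcel B∩Parcel C|: x∈[2,6], y∈[1,6] → 4·5 = 20.
|Parcel A∩Parcel B∩Parcel C| = 10.
|Parcel A ∪ Parcel B ∪ Parcel C| = 80 − 49 + 10 = 41.00.

41.00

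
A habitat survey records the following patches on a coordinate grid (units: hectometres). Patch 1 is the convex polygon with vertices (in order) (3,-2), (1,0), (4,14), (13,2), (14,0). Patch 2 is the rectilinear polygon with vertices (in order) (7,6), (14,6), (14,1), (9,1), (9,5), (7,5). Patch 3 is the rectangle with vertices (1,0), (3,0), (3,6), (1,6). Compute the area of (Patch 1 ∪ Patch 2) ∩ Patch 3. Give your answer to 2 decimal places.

The region (Patch 1 ∪ Patch 2) ∩ Patch 3 is the polygon with vertices (2.286,6), (3,6), (3,0), (1,0).
By the shoelace formula its area is 8.14.

8.14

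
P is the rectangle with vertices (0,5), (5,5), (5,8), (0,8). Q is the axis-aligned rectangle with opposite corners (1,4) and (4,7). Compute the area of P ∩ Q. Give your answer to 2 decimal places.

|P∩Q|: x∈[1,4], y∈[5,7] → 3·2 = 6.

6.00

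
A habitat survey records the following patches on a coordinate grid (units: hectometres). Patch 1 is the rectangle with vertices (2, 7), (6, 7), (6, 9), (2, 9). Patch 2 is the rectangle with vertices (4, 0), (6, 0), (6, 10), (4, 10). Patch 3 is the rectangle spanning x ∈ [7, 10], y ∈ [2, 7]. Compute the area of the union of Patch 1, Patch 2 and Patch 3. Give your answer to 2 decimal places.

By inclusion–exclusion:
Individual areas: |Patch 1| = 8, |Patch 2| = 20, |Patch 3| = 15.
|Patch 1∩Patch 2|: x∈[4,6], y∈[7,9] → 2·2 = 4.
|Patch 1∩Patch 3| = 0 (no overlap).
|Patch 2∩Patch 3| = 0 (no overlap).
|Patch 1∩Patch 2∩Patch 3| = 0.
|Patch 1 ∪ Patch 2 ∪ Patch 3| = 43 − 4 + 0 = 39.00.

39.00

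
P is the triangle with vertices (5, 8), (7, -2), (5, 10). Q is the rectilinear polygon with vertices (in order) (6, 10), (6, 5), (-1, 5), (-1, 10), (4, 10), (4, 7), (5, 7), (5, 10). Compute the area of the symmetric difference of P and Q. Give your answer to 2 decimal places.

31.63

|P| = 2, |Q| = 32, |P∩Q| = 1.1833.
|P △ Q| = |P| + |Q| − 2·|P∩Q| = 2 + 32 − 2.3667 = 31.63.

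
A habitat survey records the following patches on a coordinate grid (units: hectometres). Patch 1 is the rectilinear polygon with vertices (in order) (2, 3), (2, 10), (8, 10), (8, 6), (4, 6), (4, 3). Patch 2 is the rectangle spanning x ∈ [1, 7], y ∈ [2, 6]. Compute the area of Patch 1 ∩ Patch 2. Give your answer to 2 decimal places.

6.00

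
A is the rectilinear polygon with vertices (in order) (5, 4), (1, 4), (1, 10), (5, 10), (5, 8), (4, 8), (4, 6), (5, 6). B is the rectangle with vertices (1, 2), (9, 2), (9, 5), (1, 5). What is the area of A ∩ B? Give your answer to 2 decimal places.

4.00

The intersection is the polygon with vertices (1,4), (1,5), (5,5), (5,4).
By the shoelace formula its area is 4.00.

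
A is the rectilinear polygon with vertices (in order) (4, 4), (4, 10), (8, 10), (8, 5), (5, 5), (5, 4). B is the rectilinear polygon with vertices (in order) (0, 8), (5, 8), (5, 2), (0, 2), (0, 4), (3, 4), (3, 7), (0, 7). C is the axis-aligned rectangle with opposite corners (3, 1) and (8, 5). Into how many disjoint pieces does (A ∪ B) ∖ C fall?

(A ∪ B) ∖ C splits into 2 disjoint pieces (area 26, area 6).

2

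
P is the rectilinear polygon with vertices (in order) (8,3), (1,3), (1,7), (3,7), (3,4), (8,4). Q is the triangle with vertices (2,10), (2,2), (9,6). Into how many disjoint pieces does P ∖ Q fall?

P ∖ Q splits into 2 disjoint pieces (area 3.375, area 4).

2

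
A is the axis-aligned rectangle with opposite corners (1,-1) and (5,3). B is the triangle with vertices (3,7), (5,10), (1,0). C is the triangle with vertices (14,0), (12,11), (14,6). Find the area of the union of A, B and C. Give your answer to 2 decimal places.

By inclusion–exclusion:
Individual areas: |A| = 16, |B| = 4, |C| = 6.
|A∩B| = 0.5143.
|A∩C| = 0.
|B∩C| = 0.
|A∩B∩C| = 0.
|A ∪ B ∪ C| = 26 − 0.5143 + 0 = 25.49.

25.49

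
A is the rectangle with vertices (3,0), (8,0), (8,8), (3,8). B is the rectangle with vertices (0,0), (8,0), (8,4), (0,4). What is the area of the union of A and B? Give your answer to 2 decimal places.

52.00

By inclusion–exclusion:
Individual areas: |A| = 40, |B| = 32.
|A∩B|: x∈[3,8], y∈[0,4] → 5·4 = 20.
|A ∪ B| = 72 − 20 = 52.00.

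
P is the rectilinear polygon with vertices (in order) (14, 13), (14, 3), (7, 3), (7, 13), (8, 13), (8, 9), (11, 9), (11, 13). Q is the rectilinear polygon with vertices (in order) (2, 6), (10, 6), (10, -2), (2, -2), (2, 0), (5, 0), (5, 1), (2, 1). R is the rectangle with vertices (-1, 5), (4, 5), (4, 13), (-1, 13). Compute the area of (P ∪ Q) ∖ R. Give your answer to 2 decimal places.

108.00

|P ∪ Q| = 110.
|(P ∪ Q) ∩ R| = 2.
|(P ∪ Q) ∖ R| = 110 − 2 = 108.00.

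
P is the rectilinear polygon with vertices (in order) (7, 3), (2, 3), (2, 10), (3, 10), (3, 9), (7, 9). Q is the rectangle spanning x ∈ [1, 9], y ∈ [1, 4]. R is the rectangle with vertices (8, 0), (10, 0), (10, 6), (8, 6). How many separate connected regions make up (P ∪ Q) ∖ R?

(P ∪ Q) ∖ R is a single connected region.

1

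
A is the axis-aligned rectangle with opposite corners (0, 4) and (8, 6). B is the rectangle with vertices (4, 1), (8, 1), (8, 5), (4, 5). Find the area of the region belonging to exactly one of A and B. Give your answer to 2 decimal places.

24.00

|A∩B|: x∈[4,8], y∈[4,5] → 4·1 = 4.
|A △ B| = |A| + |B| − 2·|A∩B| = 16 + 16 − 8 = 24.00.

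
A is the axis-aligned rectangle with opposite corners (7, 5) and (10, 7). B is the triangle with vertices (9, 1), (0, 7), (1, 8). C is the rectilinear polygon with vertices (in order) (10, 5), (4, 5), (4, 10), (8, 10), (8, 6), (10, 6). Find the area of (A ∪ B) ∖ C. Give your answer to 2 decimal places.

|A ∪ B| = 13.5.
|(A ∪ B) ∩ C| = 4.0804.
|(A ∪ B) ∖ C| = 13.5 − 4.0804 = 9.42.

9.42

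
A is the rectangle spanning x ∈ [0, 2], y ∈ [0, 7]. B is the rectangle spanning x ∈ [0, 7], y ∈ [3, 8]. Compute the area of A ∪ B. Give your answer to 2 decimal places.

By inclusion–exclusion:
Individual areas: |A| = 14, |B| = 35.
|A∩B|: x∈[0,2], y∈[3,7] → 2·4 = 8.
|A ∪ B| = 49 − 8 = 41.00.

41.00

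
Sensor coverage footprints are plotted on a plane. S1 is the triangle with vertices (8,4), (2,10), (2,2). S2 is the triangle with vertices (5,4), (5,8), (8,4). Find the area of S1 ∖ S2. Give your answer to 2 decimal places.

19.50

|S1| = 24, |S1∩S2| = 4.5.
|S1 ∖ S2| = |S1| − |S1∩S2| = 24 − 4.5 = 19.50.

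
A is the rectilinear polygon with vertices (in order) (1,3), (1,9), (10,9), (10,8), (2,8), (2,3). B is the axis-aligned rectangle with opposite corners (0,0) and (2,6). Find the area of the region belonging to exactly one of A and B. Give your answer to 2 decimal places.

|A| = 14, |B| = 12, |A∩B| = 3.
|A △ B| = |A| + |B| − 2·|A∩B| = 14 + 12 − 6 = 20.00.

20.00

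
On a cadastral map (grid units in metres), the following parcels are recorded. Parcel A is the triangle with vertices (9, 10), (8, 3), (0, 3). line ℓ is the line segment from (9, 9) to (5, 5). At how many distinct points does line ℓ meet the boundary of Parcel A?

The segment meets the boundary at (8.833,8.833).

1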